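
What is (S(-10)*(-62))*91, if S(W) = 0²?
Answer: 0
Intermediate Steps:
S(W) = 0
(S(-10)*(-62))*91 = (0*(-62))*91 = 0*91 = 0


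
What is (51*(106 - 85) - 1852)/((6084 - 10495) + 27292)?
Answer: -781/22881 ≈ -0.034133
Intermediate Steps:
(51*(106 - 85) - 1852)/((6084 - 10495) + 27292) = (51*21 - 1852)/(-4411 + 27292) = (1071 - 1852)/22881 = -781*1/22881 = -781/22881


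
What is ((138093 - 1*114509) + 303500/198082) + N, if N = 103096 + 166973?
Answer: 29083838523/99041 ≈ 2.9365e+5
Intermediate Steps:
N = 270069
((138093 - 1*114509) + 303500/198082) + N = ((138093 - 1*114509) + 303500/198082) + 270069 = ((138093 - 114509) + 303500*(1/198082)) + 270069 = (23584 + 151750/99041) + 270069 = 2335934694/99041 + 270069 = 29083838523/99041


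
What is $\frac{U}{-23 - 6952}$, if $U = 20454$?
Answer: $- \frac{6818}{2325} \approx -2.9325$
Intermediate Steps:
$\frac{U}{-23 - 6952} = \frac{20454}{-23 - 6952} = \frac{20454}{-6975} = 20454 \left(- \frac{1}{6975}\right) = - \frac{6818}{2325}$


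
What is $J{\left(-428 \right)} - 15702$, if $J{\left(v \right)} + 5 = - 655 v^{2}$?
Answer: $-120001227$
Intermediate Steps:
$J{\left(v \right)} = -5 - 655 v^{2}$
$J{\left(-428 \right)} - 15702 = \left(-5 - 655 \left(-428\right)^{2}\right) - 15702 = \left(-5 - 119985520\right) - 15702 = -119985525 - 15702 = -120001227$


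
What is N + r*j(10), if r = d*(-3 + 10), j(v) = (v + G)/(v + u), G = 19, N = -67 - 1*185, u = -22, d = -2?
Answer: -1309/6 ≈ -218.17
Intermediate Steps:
N = -252 (N = -67 - 185 = -252)
j(v) = (19 + v)/(-22 + v) (j(v) = (v + 19)/(v - 22) = (19 + v)/(-22 + v))
r = -14 (r = -2*(-3 + 10) = -2*7 = -14)
N + r*j(10) = -252 - 14*(19 + 10)/(-22 + 10) = -252 - 14*29/(-12) = -252 - (-7)*29/6 = -252 - 14*(-29/12) = -252 + 203/6 = -1309/6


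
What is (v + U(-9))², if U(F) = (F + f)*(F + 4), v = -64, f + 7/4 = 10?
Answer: 58081/16 ≈ 3630.1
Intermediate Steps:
f = 33/4 (f = -7/4 + 10 = 33/4 ≈ 8.2500)
U(F) = (4 + F)*(33/4 + F) (U(F) = (F + 33/4)*(F + 4) = (33/4 + F)*(4 + F) = (4 + F)*(33/4 + F))
(v + U(-9))² = (-64 + (33 + (-9)² + (49/4)*(-9)))² = (-64 + (33 + 81 - 441/4))² = (-64 + 15/4)² = (-241/4)² = 58081/16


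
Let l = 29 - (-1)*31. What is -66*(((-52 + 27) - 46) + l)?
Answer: 726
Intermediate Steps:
l = 60 (l = 29 - 1*(-31) = 29 + 31 = 60)
-66*(((-52 + 27) - 46) + l) = -66*(((-52 + 27) - 46) + 60) = -66*((-25 - 46) + 60) = -66*(-71 + 60) = -66*(-11) = 726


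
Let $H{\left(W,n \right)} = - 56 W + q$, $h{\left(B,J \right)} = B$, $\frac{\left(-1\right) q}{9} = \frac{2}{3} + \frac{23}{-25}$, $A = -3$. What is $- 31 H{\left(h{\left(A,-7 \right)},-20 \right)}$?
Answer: $- \frac{131967}{25} \approx -5278.7$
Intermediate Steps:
$q = \frac{57}{25}$ ($q = - 9 \left(\frac{2}{3} + \frac{23}{-25}\right) = - 9 \left(2 \cdot \frac{1}{3} + 23 \left(- \frac{1}{25}\right)\right) = - 9 \left(\frac{2}{3} - \frac{23}{25}\right) = \left(-9\right) \left(- \frac{19}{75}\right) = \frac{57}{25} \approx 2.28$)
$H{\left(W,n \right)} = \frac{57}{25} - 56 W$ ($H{\left(W,n \right)} = - 56 W + \frac{57}{25} = \frac{57}{25} - 56 W$)
$- 31 H{\left(h{\left(A,-7 \right)},-20 \right)} = - 31 \left(\frac{57}{25} - -168\right) = - 31 \left(\frac{57}{25} + 168\right) = \left(-31\right) \frac{4257}{25} = - \frac{131967}{25}$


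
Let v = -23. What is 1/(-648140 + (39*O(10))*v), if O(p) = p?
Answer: -1/657110 ≈ -1.5218e-6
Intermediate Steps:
1/(-648140 + (39*O(10))*v) = 1/(-648140 + (39*10)*(-23)) = 1/(-648140 + 390*(-23)) = 1/(-648140 - 8970) = 1/(-657110) = -1/657110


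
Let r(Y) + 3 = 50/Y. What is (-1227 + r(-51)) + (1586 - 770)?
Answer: -21164/51 ≈ -414.98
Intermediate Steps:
r(Y) = -3 + 50/Y
(-1227 + r(-51)) + (1586 - 770) = (-1227 + (-3 + 50/(-51))) + (1586 - 770) = (-1227 + (-3 + 50*(-1/51))) + 816 = (-1227 + (-3 - 50/51)) + 816 = (-1227 - 203/51) + 816 = -62780/51 + 816 = -21164/51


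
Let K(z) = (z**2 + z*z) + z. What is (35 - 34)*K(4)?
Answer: 36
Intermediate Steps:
K(z) = z + 2*z**2 (K(z) = (z**2 + z**2) + z = 2*z**2 + z = z + 2*z**2)
(35 - 34)*K(4) = (35 - 34)*(4*(1 + 2*4)) = 1*(4*(1 + 8)) = 1*(4*9) = 1*36 = 36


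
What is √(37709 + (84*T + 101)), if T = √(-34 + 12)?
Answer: √(37810 + 84*I*√22) ≈ 194.45 + 1.013*I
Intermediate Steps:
T = I*√22 (T = √(-22) = I*√22 ≈ 4.6904*I)
√(37709 + (84*T + 101)) = √(37709 + (84*(I*√22) + 101)) = √(37709 + (84*I*√22 + 101)) = √(37709 + (101 + 84*I*√22)) = √(37810 + 84*I*√22)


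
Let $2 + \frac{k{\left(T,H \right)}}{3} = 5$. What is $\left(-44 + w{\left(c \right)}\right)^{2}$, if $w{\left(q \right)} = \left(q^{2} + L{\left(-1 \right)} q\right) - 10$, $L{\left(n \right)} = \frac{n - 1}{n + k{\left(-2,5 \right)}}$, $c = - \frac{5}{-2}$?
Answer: $\frac{149769}{64} \approx 2340.1$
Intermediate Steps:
$k{\left(T,H \right)} = 9$ ($k{\left(T,H \right)} = -6 + 3 \cdot 5 = -6 + 15 = 9$)
$c = \frac{5}{2}$ ($c = \left(-5\right) \left(- \frac{1}{2}\right) = \frac{5}{2} \approx 2.5$)
$L{\left(n \right)} = \frac{-1 + n}{9 + n}$ ($L{\left(n \right)} = \frac{n - 1}{n + 9} = \frac{-1 + n}{9 + n}$)
$w{\left(q \right)} = -10 + q^{2} - \frac{q}{4}$ ($w{\left(q \right)} = \left(q^{2} + \frac{-1 - 1}{9 - 1} q\right) - 10 = \left(q^{2} + \frac{1}{8} \left(-2\right) q\right) - 10 = \left(q^{2} - \frac{q}{4}\right) - 10 = -10 + q^{2} - \frac{q}{4}$)
$\left(-44 + w{\left(c \right)}\right)^{2} = \left(-44 - \left(\frac{85}{8} - \frac{25}{4}\right)\right)^{2} = \left(-44 - \frac{35}{8}\right)^{2} = \left(- \frac{387}{8}\right)^{2} = \frac{149769}{64}$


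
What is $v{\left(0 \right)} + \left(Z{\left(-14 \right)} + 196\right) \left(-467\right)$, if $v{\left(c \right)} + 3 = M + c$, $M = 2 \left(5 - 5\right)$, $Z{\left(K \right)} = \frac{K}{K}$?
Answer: $-92002$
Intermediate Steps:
$Z{\left(K \right)} = 1$
$M = 0$ ($M = 2 \cdot 0 = 0$)
$v{\left(c \right)} = -3 + c$ ($v{\left(c \right)} = -3 + \left(0 + c\right) = -3 + c$)
$v{\left(0 \right)} + \left(Z{\left(-14 \right)} + 196\right) \left(-467\right) = \left(-3 + 0\right) + \left(1 + 196\right) \left(-467\right) = -3 + 197 \left(-467\right) = -3 - 91999 = -92002$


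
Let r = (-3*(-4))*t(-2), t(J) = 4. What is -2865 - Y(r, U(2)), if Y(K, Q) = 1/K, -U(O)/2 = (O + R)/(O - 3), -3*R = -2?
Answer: -137521/48 ≈ -2865.0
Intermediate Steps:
R = ⅔ (R = -⅓*(-2) = ⅔ ≈ 0.66667)
r = 48 (r = -3*(-4)*4 = 12*4 = 48)
U(O) = -2*(⅔ + O)/(-3 + O) (U(O) = -2*(O + ⅔)/(O - 3) = -2*(⅔ + O)/(-3 + O))
-2865 - Y(r, U(2)) = -2865 - 1/48 = -137521/48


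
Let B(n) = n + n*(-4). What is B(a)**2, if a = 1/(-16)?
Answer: 9/256 ≈ 0.035156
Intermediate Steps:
a = -1/16 ≈ -0.062500
B(n) = -3*n (B(n) = n - 4*n = -3*n)
B(a)**2 = (-3*(-1/16))**2 = (3/16)**2 = 9/256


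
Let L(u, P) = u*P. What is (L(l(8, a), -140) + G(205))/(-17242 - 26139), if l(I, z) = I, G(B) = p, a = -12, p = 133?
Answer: 21/923 ≈ 0.022752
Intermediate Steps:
G(B) = 133
L(u, P) = P*u
(L(l(8, a), -140) + G(205))/(-17242 - 26139) = (-140*8 + 133)/(-17242 - 26139) = (-1120 + 133)/(-43381) = -987*(-1/43381) = 21/923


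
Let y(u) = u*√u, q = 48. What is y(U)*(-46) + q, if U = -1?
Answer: 48 + 46*I ≈ 48.0 + 46.0*I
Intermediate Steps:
y(u) = u^(3/2)
y(U)*(-46) + q = (-1)^(3/2)*(-46) + 48 = -I*(-46) + 48 = 46*I + 48 = 48 + 46*I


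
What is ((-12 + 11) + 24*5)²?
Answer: 14161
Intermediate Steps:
((-12 + 11) + 24*5)² = (-1 + 120)² = 119² = 14161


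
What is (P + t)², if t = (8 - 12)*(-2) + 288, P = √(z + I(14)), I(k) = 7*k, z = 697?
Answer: (296 + √795)² ≈ 1.0510e+5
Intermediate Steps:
P = √795 (P = √(697 + 7*14) = √(697 + 98) = √795 ≈ 28.196)
t = 296 (t = -4*(-2) + 288 = 8 + 288 = 296)
(P + t)² = (√795 + 296)² = (296 + √795)²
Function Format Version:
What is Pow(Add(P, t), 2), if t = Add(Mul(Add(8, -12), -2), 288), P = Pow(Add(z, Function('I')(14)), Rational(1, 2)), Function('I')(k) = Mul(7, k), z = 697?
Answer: Pow(Add(296, Pow(795, Rational(1, 2))), 2) ≈ 1.0510e+5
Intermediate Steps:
P = Pow(795, Rational(1, 2)) (P = Pow(Add(697, Mul(7, 14)), Rational(1, 2)) = Pow(Add(697, 98), Rational(1, 2)) = Pow(795, Rational(1, 2)) ≈ 28.196)
t = 296 (t = Add(Mul(-4, -2), 288) = Add(8, 288) = 296)
Pow(Add(P, t), 2) = Pow(Add(Pow(795, Rational(1, 2)), 296), 2) = Pow(Add(296, Pow(795, Rational(1, 2))), 2)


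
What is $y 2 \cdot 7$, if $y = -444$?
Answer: $-6216$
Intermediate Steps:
$y 2 \cdot 7 = - 444 \cdot 2 \cdot 7 = \left(-444\right) 14 = -6216$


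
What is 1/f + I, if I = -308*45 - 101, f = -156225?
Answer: -2181057226/156225 ≈ -13961.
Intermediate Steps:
I = -13961 (I = -13860 - 101 = -13961)
1/f + I = 1/(-156225) - 13961 = -1/156225 - 13961 = -2181057226/156225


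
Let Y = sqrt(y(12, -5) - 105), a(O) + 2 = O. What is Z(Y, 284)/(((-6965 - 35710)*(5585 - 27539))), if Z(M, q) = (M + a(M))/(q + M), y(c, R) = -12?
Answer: (I + 3*sqrt(13))/(468443475*(-284*I + 3*sqrt(13))) ≈ -4.4136e-12 + 8.1473e-11*I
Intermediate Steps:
a(O) = -2 + O
Y = 3*I*sqrt(13) (Y = sqrt(-12 - 105) = sqrt(-117) = 3*I*sqrt(13) ≈ 10.817*I)
Z(M, q) = (-2 + 2*M)/(M + q) (Z(M, q) = (M + (-2 + M))/(q + M) = (-2 + 2*M)/(M + q))
Z(Y, 284)/(((-6965 - 35710)*(5585 - 27539))) = (2*(-1 + 3*I*sqrt(13))/(3*I*sqrt(13) + 284))/(((-6965 - 35710)*(5585 - 27539))) = (2*(-1 + 3*I*sqrt(13))/(284 + 3*I*sqrt(13)))/((-42675*(-21954))) = (2*(-1 + 3*I*sqrt(13))/(284 + 3*I*sqrt(13)))/936886950 = (2*(-1 + 3*I*sqrt(13))/(284 + 3*I*sqrt(13)))*(1/936886950) = (-1 + 3*I*sqrt(13))/(468443475*(284 + 3*I*sqrt(13)))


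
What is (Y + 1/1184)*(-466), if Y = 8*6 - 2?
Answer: -12690345/592 ≈ -21436.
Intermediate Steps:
Y = 46 (Y = 48 - 2 = 46)
(Y + 1/1184)*(-466) = (46 + 1/1184)*(-466) = (54465/1184)*(-466) = -12690345/592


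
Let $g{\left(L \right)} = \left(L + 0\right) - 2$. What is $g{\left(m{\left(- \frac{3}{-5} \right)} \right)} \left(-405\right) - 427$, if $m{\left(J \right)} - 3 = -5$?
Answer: $1193$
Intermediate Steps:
$m{\left(J \right)} = -2$ ($m{\left(J \right)} = 3 - 5 = -2$)
$g{\left(L \right)} = -2 + L$ ($g{\left(L \right)} = L - 2 = -2 + L$)
$g{\left(m{\left(- \frac{3}{-5} \right)} \right)} \left(-405\right) - 427 = \left(-2 - 2\right) \left(-405\right) - 427 = \left(-4\right) \left(-405\right) - 427 = 1620 - 427 = 1193$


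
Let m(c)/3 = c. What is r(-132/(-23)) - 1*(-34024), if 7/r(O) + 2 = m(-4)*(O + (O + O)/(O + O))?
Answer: 64849583/1906 ≈ 34024.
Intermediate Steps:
m(c) = 3*c
r(O) = 7/(-14 - 12*O) (r(O) = 7/(-2 + (3*(-4))*(O + (O + O)/(O + O))) = 7/(-2 - 12*(O + (2*O)/((2*O)))) = 7/(-2 - 12*(O + (2*O)*(1/(2*O)))) = 7/(-2 - 12*(O + 1)) = 7/(-2 - 12*(1 + O)) = 7/(-2 + (-12 - 12*O)) = 7/(-14 - 12*O))
r(-132/(-23)) - 1*(-34024) = -7/(14 + 12*(-132/(-23))) - 1*(-34024) = -7/(14 + 12*(-132*(-1/23))) + 34024 = -7/(14 + 12*(132/23)) + 34024 = -7/(14 + 1584/23) + 34024 = -7/1906/23 + 34024 = -7*23/1906 + 34024 = -161/1906 + 34024 = 64849583/1906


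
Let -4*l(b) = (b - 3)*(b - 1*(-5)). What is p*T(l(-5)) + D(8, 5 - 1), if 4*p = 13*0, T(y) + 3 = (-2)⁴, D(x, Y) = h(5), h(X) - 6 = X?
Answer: 11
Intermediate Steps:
h(X) = 6 + X
D(x, Y) = 11 (D(x, Y) = 6 + 5 = 11)
l(b) = -(-3 + b)*(5 + b)/4 (l(b) = -(b - 3)*(b - 1*(-5))/4 = -(-3 + b)*(b + 5)/4 = -(-3 + b)*(5 + b)/4)
T(y) = 13 (T(y) = -3 + (-2)⁴ = -3 + 16 = 13)
p = 0 (p = (13*0)/4 = (¼)*0 = 0)
p*T(l(-5)) + D(8, 5 - 1) = 0*13 + 11 = 0 + 11 = 11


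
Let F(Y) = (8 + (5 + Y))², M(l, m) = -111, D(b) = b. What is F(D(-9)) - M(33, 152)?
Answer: 127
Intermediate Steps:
F(Y) = (13 + Y)²
F(D(-9)) - M(33, 152) = (13 - 9)² - 1*(-111) = 4² + 111 = 16 + 111 = 127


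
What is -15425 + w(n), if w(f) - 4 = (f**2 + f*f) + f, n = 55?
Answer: -9316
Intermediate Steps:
w(f) = 4 + f + 2*f**2 (w(f) = 4 + ((f**2 + f*f) + f) = 4 + ((f**2 + f**2) + f) = 4 + (2*f**2 + f) = 4 + (f + 2*f**2) = 4 + f + 2*f**2)
-15425 + w(n) = -15425 + (4 + 55 + 2*55**2) = -15425 + (4 + 55 + 2*3025) = -15425 + (4 + 55 + 6050) = -15425 + 6109 = -9316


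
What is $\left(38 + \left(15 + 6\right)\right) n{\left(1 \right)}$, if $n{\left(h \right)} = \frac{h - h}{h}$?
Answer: $0$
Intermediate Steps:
$n{\left(h \right)} = 0$ ($n{\left(h \right)} = \frac{0}{h} = 0$)
$\left(38 + \left(15 + 6\right)\right) n{\left(1 \right)} = \left(38 + \left(15 + 6\right)\right) 0 = \left(38 + 21\right) 0 = 59 \cdot 0 = 0$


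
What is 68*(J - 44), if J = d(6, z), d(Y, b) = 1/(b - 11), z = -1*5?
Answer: -11985/4 ≈ -2996.3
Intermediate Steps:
z = -5
d(Y, b) = 1/(-11 + b)
J = -1/16 (J = 1/(-11 - 5) = 1/(-16) = -1/16 ≈ -0.062500)
68*(J - 44) = 68*(-1/16 - 44) = 68*(-705/16) = -11985/4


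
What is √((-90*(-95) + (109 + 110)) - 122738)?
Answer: I*√113969 ≈ 337.59*I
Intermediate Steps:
√((-90*(-95) + (109 + 110)) - 122738) = √((8550 + 219) - 122738) = √(8769 - 122738) = √(-113969) = I*√113969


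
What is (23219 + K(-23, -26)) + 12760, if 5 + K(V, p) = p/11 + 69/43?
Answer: 17015343/473 ≈ 35973.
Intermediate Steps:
K(V, p) = -146/43 + p/11 (K(V, p) = -5 + (p/11 + 69/43) = -5 + (69/43 + p/11) = -146/43 + p/11)
(23219 + K(-23, -26)) + 12760 = (23219 + (-146/43 + (1/11)*(-26))) + 12760 = (23219 + (-146/43 - 26/11)) + 12760 = (23219 - 2724/473) + 12760 = 10979863/473 + 12760 = 17015343/473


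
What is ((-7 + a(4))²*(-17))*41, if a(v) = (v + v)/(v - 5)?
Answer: -156825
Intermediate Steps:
a(v) = 2*v/(-5 + v) (a(v) = (2*v)/(-5 + v) = 2*v/(-5 + v))
((-7 + a(4))²*(-17))*41 = ((-7 + 2*4/(-5 + 4))²*(-17))*41 = ((-7 + 2*4/(-1))²*(-17))*41 = ((-7 + 2*4*(-1))²*(-17))*41 = ((-7 - 8)²*(-17))*41 = ((-15)²*(-17))*41 = (225*(-17))*41 = -3825*41 = -156825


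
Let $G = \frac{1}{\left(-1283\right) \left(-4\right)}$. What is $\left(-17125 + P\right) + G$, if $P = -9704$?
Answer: $- \frac{137686427}{5132} \approx -26829.0$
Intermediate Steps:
$G = \frac{1}{5132} \approx 0.00019486$
$\left(-17125 + P\right) + G = \left(-17125 - 9704\right) + \frac{1}{5132} = -26829 + \frac{1}{5132} = - \frac{137686427}{5132}$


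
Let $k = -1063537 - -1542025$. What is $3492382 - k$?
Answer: $3013894$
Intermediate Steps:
$k = 478488$ ($k = -1063537 + 1542025 = 478488$)
$3492382 - k = 3492382 - 478488 = 3013894$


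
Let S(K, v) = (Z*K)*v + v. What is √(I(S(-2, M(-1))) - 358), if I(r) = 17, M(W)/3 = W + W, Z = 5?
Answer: I*√341 ≈ 18.466*I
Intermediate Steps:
M(W) = 6*W (M(W) = 3*(W + W) = 3*(2*W) = 6*W)
S(K, v) = v + 5*K*v (S(K, v) = (5*K)*v + v = 5*K*v + v = v + 5*K*v)
√(I(S(-2, M(-1))) - 358) = √(17 - 358) = √(-341) = I*√341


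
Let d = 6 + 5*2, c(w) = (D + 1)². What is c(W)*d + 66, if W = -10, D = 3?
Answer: 322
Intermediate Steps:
c(w) = 16 (c(w) = (3 + 1)² = 4² = 16)
d = 16 (d = 6 + 10 = 16)
c(W)*d + 66 = 16*16 + 66 = 256 + 66 = 322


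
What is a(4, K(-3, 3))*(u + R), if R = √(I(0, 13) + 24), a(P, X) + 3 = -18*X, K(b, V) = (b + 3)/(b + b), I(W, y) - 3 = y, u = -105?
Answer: 315 - 6*√10 ≈ 296.03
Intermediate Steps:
I(W, y) = 3 + y
K(b, V) = (3 + b)/(2*b) (K(b, V) = (3 + b)/((2*b)) = (3 + b)*(1/(2*b)) = (3 + b)/(2*b))
a(P, X) = -3 - 18*X
R = 2*√10 (R = √((3 + 13) + 24) = √(16 + 24) = √40 = 2*√10 ≈ 6.3246)
a(4, K(-3, 3))*(u + R) = (-3 - 9*(3 - 3)/(-3))*(-105 + 2*√10) = (-3 - 9*(-1)*0/3)*(-105 + 2*√10) = (-3 - 18*0)*(-105 + 2*√10) = (-3 + 0)*(-105 + 2*√10) = -3*(-105 + 2*√10) = 315 - 6*√10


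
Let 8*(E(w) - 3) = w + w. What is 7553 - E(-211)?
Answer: 30411/4 ≈ 7602.8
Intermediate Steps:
E(w) = 3 + w/4 (E(w) = 3 + (w + w)/8 = 3 + (2*w)/8 = 3 + w/4)
7553 - E(-211) = 7553 - (3 + (¼)*(-211)) = 7553 - (3 - 211/4) = 7553 - 1*(-199/4) = 7553 + 199/4 = 30411/4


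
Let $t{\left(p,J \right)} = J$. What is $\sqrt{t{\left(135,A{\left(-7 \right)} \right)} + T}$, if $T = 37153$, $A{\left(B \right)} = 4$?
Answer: $\sqrt{37157} \approx 192.76$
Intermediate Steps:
$\sqrt{t{\left(135,A{\left(-7 \right)} \right)} + T} = \sqrt{4 + 37153} = \sqrt{37157}$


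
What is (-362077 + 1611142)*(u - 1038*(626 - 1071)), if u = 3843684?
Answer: 5377966769610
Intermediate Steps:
(-362077 + 1611142)*(u - 1038*(626 - 1071)) = (-362077 + 1611142)*(3843684 - 1038*(626 - 1071)) = 1249065*(3843684 - 1038*(-445)) = 1249065*(3843684 + 461910) = 1249065*4305594 = 5377966769610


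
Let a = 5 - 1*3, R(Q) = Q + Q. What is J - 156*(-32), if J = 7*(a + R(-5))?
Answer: 4936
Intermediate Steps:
R(Q) = 2*Q
a = 2 (a = 5 - 3 = 2)
J = -56 (J = 7*(2 + 2*(-5)) = 7*(2 - 10) = 7*(-8) = -56)
J - 156*(-32) = -56 - 156*(-32) = -56 + 4992 = 4936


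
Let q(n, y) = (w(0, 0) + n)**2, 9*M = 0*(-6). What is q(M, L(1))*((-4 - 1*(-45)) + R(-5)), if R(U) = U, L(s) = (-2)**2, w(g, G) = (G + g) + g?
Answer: 0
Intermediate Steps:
w(g, G) = G + 2*g
M = 0 (M = (0*(-6))/9 = (1/9)*0 = 0)
L(s) = 4
q(n, y) = n**2 (q(n, y) = ((0 + 2*0) + n)**2 = ((0 + 0) + n)**2 = (0 + n)**2 = n**2)
q(M, L(1))*((-4 - 1*(-45)) + R(-5)) = 0**2*((-4 - 1*(-45)) - 5) = 0*((-4 + 45) - 5) = 0*(41 - 5) = 0*36 = 0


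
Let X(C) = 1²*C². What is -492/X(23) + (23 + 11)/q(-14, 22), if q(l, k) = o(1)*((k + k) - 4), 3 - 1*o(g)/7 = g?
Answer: -128767/148120 ≈ -0.86934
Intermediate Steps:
o(g) = 21 - 7*g
X(C) = C² (X(C) = 1*C² = C²)
q(l, k) = -56 + 28*k (q(l, k) = (21 - 7*1)*((k + k) - 4) = (21 - 7)*(2*k - 4) = 14*(-4 + 2*k) = -56 + 28*k)
-492/X(23) + (23 + 11)/q(-14, 22) = -492/(23²) + (23 + 11)/(-56 + 28*22) = -492/529 + 34/(-56 + 616) = -492*1/529 + 34/560 = -492/529 + 34*(1/560) = -492/529 + 17/280 = -128767/148120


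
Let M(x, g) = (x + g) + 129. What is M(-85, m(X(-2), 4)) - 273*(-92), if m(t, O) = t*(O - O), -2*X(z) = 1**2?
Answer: 25160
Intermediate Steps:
X(z) = -1/2 (X(z) = -1/2*1**2 = -1/2*1 = -1/2)
m(t, O) = 0 (m(t, O) = t*0 = 0)
M(x, g) = 129 + g + x (M(x, g) = (g + x) + 129 = 129 + g + x)
M(-85, m(X(-2), 4)) - 273*(-92) = (129 + 0 - 85) - 273*(-92) = 44 - 1*(-25116) = 44 + 25116 = 25160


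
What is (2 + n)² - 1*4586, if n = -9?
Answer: -4537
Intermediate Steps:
(2 + n)² - 1*4586 = (2 - 9)² - 1*4586 = (-7)² - 4586 = 49 - 4586 = -4537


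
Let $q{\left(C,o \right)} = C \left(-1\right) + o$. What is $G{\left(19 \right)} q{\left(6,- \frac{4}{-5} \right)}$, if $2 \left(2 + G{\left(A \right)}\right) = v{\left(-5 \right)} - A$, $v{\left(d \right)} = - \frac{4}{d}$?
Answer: $\frac{1443}{25} \approx 57.72$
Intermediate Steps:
$q{\left(C,o \right)} = o - C$ ($q{\left(C,o \right)} = - C + o = o - C$)
$G{\left(A \right)} = - \frac{8}{5} - \frac{A}{2}$ ($G{\left(A \right)} = -2 + \frac{- \frac{4}{-5} - A}{2} = -2 + \frac{\left(-4\right) \left(- \frac{1}{5}\right) - A}{2} = -2 + \frac{\frac{4}{5} - A}{2} = -2 - \left(- \frac{2}{5} + \frac{A}{2}\right) = - \frac{8}{5} - \frac{A}{2}$)
$G{\left(19 \right)} q{\left(6,- \frac{4}{-5} \right)} = \left(- \frac{8}{5} - \frac{19}{2}\right) \left(- \frac{4}{-5} - 6\right) = \left(- \frac{8}{5} - \frac{19}{2}\right) \left(\left(-4\right) \left(- \frac{1}{5}\right) - 6\right) = - \frac{111 \left(\frac{4}{5} - 6\right)}{10} = \left(- \frac{111}{10}\right) \left(- \frac{26}{5}\right) = \frac{1443}{25}$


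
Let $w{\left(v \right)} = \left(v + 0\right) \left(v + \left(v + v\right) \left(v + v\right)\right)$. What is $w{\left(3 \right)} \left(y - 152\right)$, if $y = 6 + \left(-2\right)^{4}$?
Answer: $-15210$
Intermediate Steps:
$w{\left(v \right)} = v \left(v + 4 v^{2}\right)$ ($w{\left(v \right)} = v \left(v + 2 v 2 v\right) = v \left(v + 4 v^{2}\right)$)
$y = 22$ ($y = 6 + 16 = 22$)
$w{\left(3 \right)} \left(y - 152\right) = 3^{2} \left(1 + 4 \cdot 3\right) \left(22 - 152\right) = 9 \left(1 + 12\right) \left(-130\right) = 9 \cdot 13 \left(-130\right) = 117 \left(-130\right) = -15210$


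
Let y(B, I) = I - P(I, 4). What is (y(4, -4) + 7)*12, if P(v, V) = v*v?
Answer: -156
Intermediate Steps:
P(v, V) = v²
y(B, I) = I - I²
(y(4, -4) + 7)*12 = (-4*(1 - 1*(-4)) + 7)*12 = (-4*(1 + 4) + 7)*12 = (-4*5 + 7)*12 = (-20 + 7)*12 = -13*12 = -156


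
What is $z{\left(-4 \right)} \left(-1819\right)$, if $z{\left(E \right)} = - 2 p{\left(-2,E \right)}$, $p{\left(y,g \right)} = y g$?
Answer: $29104$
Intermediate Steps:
$p{\left(y,g \right)} = g y$
$z{\left(E \right)} = 4 E$ ($z{\left(E \right)} = - 2 E \left(-2\right) = - 2 \left(- 2 E\right) = 4 E$)
$z{\left(-4 \right)} \left(-1819\right) = 4 \left(-4\right) \left(-1819\right) = \left(-16\right) \left(-1819\right) = 29104$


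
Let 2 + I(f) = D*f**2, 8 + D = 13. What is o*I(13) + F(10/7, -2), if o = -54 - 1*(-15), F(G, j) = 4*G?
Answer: -230099/7 ≈ -32871.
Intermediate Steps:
D = 5 (D = -8 + 13 = 5)
I(f) = -2 + 5*f**2
o = -39 (o = -54 + 15 = -39)
o*I(13) + F(10/7, -2) = -39*(-2 + 5*13**2) + 4*(10/7) = -39*(-2 + 5*169) + 4*(10*(1/7)) = -39*(-2 + 845) + 4*(10/7) = -39*843 + 40/7 = -32877 + 40/7 = -230099/7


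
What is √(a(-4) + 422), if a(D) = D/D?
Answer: 3*√47 ≈ 20.567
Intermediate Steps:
a(D) = 1
√(a(-4) + 422) = √(1 + 422) = √423 = 3*√47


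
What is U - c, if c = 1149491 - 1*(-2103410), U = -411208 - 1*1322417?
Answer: -4986526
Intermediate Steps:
U = -1733625 (U = -411208 - 1322417 = -1733625)
c = 3252901 (c = 1149491 + 2103410 = 3252901)
U - c = -1733625 - 1*3252901 = -1733625 - 3252901 = -4986526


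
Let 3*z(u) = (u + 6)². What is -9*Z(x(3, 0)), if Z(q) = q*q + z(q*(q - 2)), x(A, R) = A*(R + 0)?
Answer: -108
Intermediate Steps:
z(u) = (6 + u)²/3 (z(u) = (u + 6)²/3 = (6 + u)²/3)
x(A, R) = A*R
Z(q) = q² + (6 + q*(-2 + q))²/3 (Z(q) = q*q + (6 + q*(q - 2))²/3 = q² + (6 + q*(-2 + q))²/3)
-9*Z(x(3, 0)) = -9*((3*0)² + (6 + (3*0)*(-2 + 3*0))²/3) = -9*(0² + (6 + 0*(-2 + 0))²/3) = -9*(0 + (6 + 0*(-2))²/3) = -9*(0 + (6 + 0)²/3) = -9*(0 + (⅓)*6²) = -9*(0 + (⅓)*36) = -9*(0 + 12) = -9*12 = -108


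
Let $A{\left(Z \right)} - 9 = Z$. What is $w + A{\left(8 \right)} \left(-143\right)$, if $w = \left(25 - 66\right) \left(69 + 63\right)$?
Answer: $-7843$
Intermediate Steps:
$A{\left(Z \right)} = 9 + Z$
$w = -5412$ ($w = \left(-41\right) 132 = -5412$)
$w + A{\left(8 \right)} \left(-143\right) = -5412 + \left(9 + 8\right) \left(-143\right) = -5412 + 17 \left(-143\right) = -5412 - 2431 = -7843$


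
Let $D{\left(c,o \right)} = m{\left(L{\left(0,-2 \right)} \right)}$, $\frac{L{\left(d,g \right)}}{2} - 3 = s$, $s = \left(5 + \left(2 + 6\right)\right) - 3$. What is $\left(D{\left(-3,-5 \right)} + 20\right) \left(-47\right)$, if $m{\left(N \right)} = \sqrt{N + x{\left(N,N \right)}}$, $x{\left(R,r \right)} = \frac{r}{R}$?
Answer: $-940 - 141 \sqrt{3} \approx -1184.2$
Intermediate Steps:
$s = 10$ ($s = \left(5 + 8\right) - 3 = 13 - 3 = 10$)
$L{\left(d,g \right)} = 26$ ($L{\left(d,g \right)} = 6 + 2 \cdot 10 = 6 + 20 = 26$)
$m{\left(N \right)} = \sqrt{1 + N}$ ($m{\left(N \right)} = \sqrt{N + \frac{N}{N}} = \sqrt{N + 1} = \sqrt{1 + N}$)
$D{\left(c,o \right)} = 3 \sqrt{3}$ ($D{\left(c,o \right)} = \sqrt{1 + 26} = \sqrt{27} = 3 \sqrt{3}$)
$\left(D{\left(-3,-5 \right)} + 20\right) \left(-47\right) = \left(3 \sqrt{3} + 20\right) \left(-47\right) = \left(20 + 3 \sqrt{3}\right) \left(-47\right) = -940 - 141 \sqrt{3}$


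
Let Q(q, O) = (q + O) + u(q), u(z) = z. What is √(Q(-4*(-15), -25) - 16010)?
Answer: I*√15915 ≈ 126.15*I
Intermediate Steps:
Q(q, O) = O + 2*q (Q(q, O) = (q + O) + q = (O + q) + q = O + 2*q)
√(Q(-4*(-15), -25) - 16010) = √((-25 + 2*(-4*(-15))) - 16010) = √((-25 + 2*60) - 16010) = √((-25 + 120) - 16010) = √(95 - 16010) = √(-15915) = I*√15915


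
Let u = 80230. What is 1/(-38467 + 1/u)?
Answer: -80230/3086207409 ≈ -2.5996e-5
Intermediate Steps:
1/(-38467 + 1/u) = 1/(-38467 + 1/80230) = 1/(-3086207409/80230) = -80230/3086207409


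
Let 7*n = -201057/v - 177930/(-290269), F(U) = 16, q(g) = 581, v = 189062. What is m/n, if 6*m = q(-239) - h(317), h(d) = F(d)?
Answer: -108522901508245/74162438019 ≈ -1463.3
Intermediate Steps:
h(d) = 16
m = 565/6 (m = (581 - 1*16)/6 = (581 - 16)/6 = (⅙)*565 = 565/6 ≈ 94.167)
n = -24720812673/384151863746 (n = (-201057/189062 - 177930/(-290269))/7 = (-201057*1/189062 - 177930*(-1/290269))/7 = (-201057/189062 + 177930/290269)/7 = (⅐)*(-24720812673/54878837678) = -24720812673/384151863746 ≈ -0.064352)
m/n = 565/(6*(-24720812673/384151863746)) = (565/6)*(-384151863746/24720812673) = -108522901508245/74162438019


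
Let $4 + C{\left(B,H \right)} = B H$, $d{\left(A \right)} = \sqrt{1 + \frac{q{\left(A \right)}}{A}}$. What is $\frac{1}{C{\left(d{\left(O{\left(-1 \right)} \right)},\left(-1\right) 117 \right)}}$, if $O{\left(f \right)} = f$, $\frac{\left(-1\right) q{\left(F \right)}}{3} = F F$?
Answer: $- \frac{1}{238} \approx -0.0042017$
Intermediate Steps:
$q{\left(F \right)} = - 3 F^{2}$ ($q{\left(F \right)} = - 3 F F = - 3 F^{2}$)
$d{\left(A \right)} = \sqrt{1 - 3 A}$ ($d{\left(A \right)} = \sqrt{1 + \frac{\left(-3\right) A^{2}}{A}} = \sqrt{1 - 3 A}$)
$C{\left(B,H \right)} = -4 + B H$
$\frac{1}{C{\left(d{\left(O{\left(-1 \right)} \right)},\left(-1\right) 117 \right)}} = \frac{1}{-4 + \sqrt{1 - -3} \left(\left(-1\right) 117\right)} = \frac{1}{-4 + \sqrt{1 + 3} \left(-117\right)} = \frac{1}{-4 + \sqrt{4} \left(-117\right)} = \frac{1}{-4 + 2 \left(-117\right)} = \frac{1}{-4 - 234} = \frac{1}{-238} = - \frac{1}{238}$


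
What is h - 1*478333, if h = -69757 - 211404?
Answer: -759494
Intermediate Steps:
h = -281161
h - 1*478333 = -281161 - 1*478333 = -281161 - 478333 = -759494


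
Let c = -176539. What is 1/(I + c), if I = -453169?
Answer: -1/629708 ≈ -1.5880e-6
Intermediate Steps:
1/(I + c) = 1/(-453169 - 176539) = 1/(-629708) = -1/629708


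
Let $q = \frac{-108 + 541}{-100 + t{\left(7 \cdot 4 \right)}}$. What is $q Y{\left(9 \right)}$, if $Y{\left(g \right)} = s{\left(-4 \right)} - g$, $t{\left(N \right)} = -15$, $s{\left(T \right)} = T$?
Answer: $\frac{5629}{115} \approx 48.948$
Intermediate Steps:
$q = - \frac{433}{115}$ ($q = \frac{-108 + 541}{-100 - 15} = \frac{433}{-115} = 433 \left(- \frac{1}{115}\right) = - \frac{433}{115} \approx -3.7652$)
$Y{\left(g \right)} = -4 - g$
$q Y{\left(9 \right)} = - \frac{433 \left(-4 - 9\right)}{115} = \left(- \frac{433}{115}\right) \left(-13\right) = \frac{5629}{115}$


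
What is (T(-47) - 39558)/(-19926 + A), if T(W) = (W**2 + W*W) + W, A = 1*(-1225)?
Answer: 35187/21151 ≈ 1.6636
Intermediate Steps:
A = -1225
T(W) = W + 2*W**2 (T(W) = (W**2 + W**2) + W = 2*W**2 + W = W + 2*W**2)
(T(-47) - 39558)/(-19926 + A) = (-47*(1 + 2*(-47)) - 39558)/(-19926 - 1225) = (-47*(1 - 94) - 39558)/(-21151) = (-47*(-93) - 39558)*(-1/21151) = (4371 - 39558)*(-1/21151) = -35187*(-1/21151) = 35187/21151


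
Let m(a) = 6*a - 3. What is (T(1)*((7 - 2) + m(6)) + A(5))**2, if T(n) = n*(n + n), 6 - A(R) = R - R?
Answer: 6724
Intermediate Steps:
A(R) = 6 (A(R) = 6 - (R - R) = 6 - 1*0 = 6 + 0 = 6)
m(a) = -3 + 6*a
T(n) = 2*n**2 (T(n) = n*(2*n) = 2*n**2)
(T(1)*((7 - 2) + m(6)) + A(5))**2 = ((2*1**2)*((7 - 2) + (-3 + 6*6)) + 6)**2 = ((2*1)*(5 + (-3 + 36)) + 6)**2 = (2*(5 + 33) + 6)**2 = (2*38 + 6)**2 = (76 + 6)**2 = 82**2 = 6724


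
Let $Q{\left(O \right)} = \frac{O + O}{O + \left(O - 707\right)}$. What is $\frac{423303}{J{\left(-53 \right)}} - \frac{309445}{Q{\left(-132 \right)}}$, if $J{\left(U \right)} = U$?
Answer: $- \frac{16036720027}{13992} \approx -1.1461 \cdot 10^{6}$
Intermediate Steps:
$Q{\left(O \right)} = \frac{2 O}{-707 + 2 O}$ ($Q{\left(O \right)} = \frac{2 O}{O + \left(-707 + O\right)} = \frac{2 O}{-707 + 2 O}$)
$\frac{423303}{J{\left(-53 \right)}} - \frac{309445}{Q{\left(-132 \right)}} = \frac{423303}{-53} - \frac{309445}{2 \left(-132\right) \frac{1}{-707 + 2 \left(-132\right)}} = 423303 \left(- \frac{1}{53}\right) - \frac{309445}{2 \left(-132\right) \frac{1}{-707 - 264}} = - \frac{423303}{53} - \frac{309445}{2 \left(-132\right) \frac{1}{-971}} = - \frac{423303}{53} - \frac{309445}{2 \left(-132\right) \left(- \frac{1}{971}\right)} = - \frac{423303}{53} - \frac{309445}{\frac{264}{971}} = - \frac{423303}{53} - \frac{300471095}{264} = - \frac{16036720027}{13992}$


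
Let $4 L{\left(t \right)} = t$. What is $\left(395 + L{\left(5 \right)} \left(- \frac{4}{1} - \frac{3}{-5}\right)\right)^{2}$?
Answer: $\frac{2442969}{16} \approx 1.5269 \cdot 10^{5}$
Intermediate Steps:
$L{\left(t \right)} = \frac{t}{4}$
$\left(395 + L{\left(5 \right)} \left(- \frac{4}{1} - \frac{3}{-5}\right)\right)^{2} = \left(395 + \frac{1}{4} \cdot 5 \left(- \frac{4}{1} - \frac{3}{-5}\right)\right)^{2} = \left(395 + \frac{5 \left(\left(-4\right) 1 - - \frac{3}{5}\right)}{4}\right)^{2} = \left(395 + \frac{5 \left(-4 + \frac{3}{5}\right)}{4}\right)^{2} = \left(395 + \frac{5}{4} \left(- \frac{17}{5}\right)\right)^{2} = \left(395 - \frac{17}{4}\right)^{2} = \left(\frac{1563}{4}\right)^{2} = \frac{2442969}{16}$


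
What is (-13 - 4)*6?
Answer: -102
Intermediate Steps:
(-13 - 4)*6 = -17*6 = -102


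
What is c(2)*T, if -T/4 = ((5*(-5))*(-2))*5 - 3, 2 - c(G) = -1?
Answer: -2964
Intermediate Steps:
c(G) = 3 (c(G) = 2 - 1*(-1) = 2 + 1 = 3)
T = -988 (T = -4*(((5*(-5))*(-2))*5 - 3) = -4*(-25*(-2)*5 - 3) = -4*(50*5 - 3) = -4*(250 - 3) = -4*247 = -988)
c(2)*T = 3*(-988) = -2964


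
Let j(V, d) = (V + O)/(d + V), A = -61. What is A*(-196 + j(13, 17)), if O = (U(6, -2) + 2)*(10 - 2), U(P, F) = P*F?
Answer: 362767/30 ≈ 12092.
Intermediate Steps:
U(P, F) = F*P
O = -80 (O = (-2*6 + 2)*(10 - 2) = (-12 + 2)*8 = -10*8 = -80)
j(V, d) = (-80 + V)/(V + d) (j(V, d) = (V - 80)/(d + V) = (-80 + V)/(V + d))
A*(-196 + j(13, 17)) = -61*(-196 + (-80 + 13)/(13 + 17)) = -61*(-196 - 67/30) = -61*(-5947/30) = 362767/30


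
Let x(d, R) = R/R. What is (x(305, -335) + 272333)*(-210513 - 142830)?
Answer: -96227312562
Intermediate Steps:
x(d, R) = 1
(x(305, -335) + 272333)*(-210513 - 142830) = (1 + 272333)*(-210513 - 142830) = 272334*(-353343) = -96227312562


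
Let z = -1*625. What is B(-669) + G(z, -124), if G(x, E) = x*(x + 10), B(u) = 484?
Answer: 384859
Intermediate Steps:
z = -625
G(x, E) = x*(10 + x)
B(-669) + G(z, -124) = 484 - 625*(10 - 625) = 484 - 625*(-615) = 484 + 384375 = 384859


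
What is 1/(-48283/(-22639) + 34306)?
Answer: 22639/776701817 ≈ 2.9148e-5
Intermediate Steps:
1/(-48283/(-22639) + 34306) = 1/(-48283*(-1/22639) + 34306) = 1/(48283/22639 + 34306) = 1/(776701817/22639) = 22639/776701817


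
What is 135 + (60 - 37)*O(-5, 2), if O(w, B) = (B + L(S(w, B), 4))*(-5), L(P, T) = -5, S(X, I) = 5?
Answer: 480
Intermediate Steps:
O(w, B) = 25 - 5*B (O(w, B) = (B - 5)*(-5) = (-5 + B)*(-5) = 25 - 5*B)
135 + (60 - 37)*O(-5, 2) = 135 + (60 - 37)*(25 - 5*2) = 135 + 23*(25 - 10) = 135 + 23*15 = 135 + 345 = 480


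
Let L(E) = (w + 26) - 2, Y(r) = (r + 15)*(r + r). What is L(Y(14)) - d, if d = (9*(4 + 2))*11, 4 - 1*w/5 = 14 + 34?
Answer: -790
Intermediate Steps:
w = -220 (w = 20 - 5*(14 + 34) = 20 - 5*48 = 20 - 240 = -220)
Y(r) = 2*r*(15 + r) (Y(r) = (15 + r)*(2*r) = 2*r*(15 + r))
L(E) = -196 (L(E) = (-220 + 26) - 2 = -194 - 2 = -196)
d = 594 (d = (9*6)*11 = 54*11 = 594)
L(Y(14)) - d = -196 - 1*594 = -196 - 594 = -790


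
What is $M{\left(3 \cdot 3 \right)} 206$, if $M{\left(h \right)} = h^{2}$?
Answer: $16686$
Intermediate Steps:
$M{\left(3 \cdot 3 \right)} 206 = \left(3 \cdot 3\right)^{2} \cdot 206 = 9^{2} \cdot 206 = 81 \cdot 206 = 16686$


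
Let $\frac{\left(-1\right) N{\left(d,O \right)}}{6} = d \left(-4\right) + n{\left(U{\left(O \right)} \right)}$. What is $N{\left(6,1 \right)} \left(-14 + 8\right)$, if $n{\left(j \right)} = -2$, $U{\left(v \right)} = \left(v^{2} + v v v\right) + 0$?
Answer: $-936$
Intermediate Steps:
$U{\left(v \right)} = v^{2} + v^{3}$ ($U{\left(v \right)} = \left(v^{2} + v^{2} v\right) + 0 = \left(v^{2} + v^{3}\right) + 0 = v^{2} + v^{3}$)
$N{\left(d,O \right)} = 12 + 24 d$ ($N{\left(d,O \right)} = - 6 \left(d \left(-4\right) - 2\right) = - 6 \left(- 4 d - 2\right) = - 6 \left(-2 - 4 d\right) = 12 + 24 d$)
$N{\left(6,1 \right)} \left(-14 + 8\right) = \left(12 + 24 \cdot 6\right) \left(-14 + 8\right) = \left(12 + 144\right) \left(-6\right) = 156 \left(-6\right) = -936$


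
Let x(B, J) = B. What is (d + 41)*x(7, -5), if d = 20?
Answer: 427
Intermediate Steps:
(d + 41)*x(7, -5) = (20 + 41)*7 = 61*7 = 427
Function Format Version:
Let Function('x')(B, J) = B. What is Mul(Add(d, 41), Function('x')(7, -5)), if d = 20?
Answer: 427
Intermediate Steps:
Mul(Add(d, 41), Function('x')(7, -5)) = Mul(Add(20, 41), 7) = Mul(61, 7) = 427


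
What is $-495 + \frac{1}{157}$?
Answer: $- \frac{77714}{157} \approx -494.99$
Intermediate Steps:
$-495 + \frac{1}{157} = - \frac{77714}{157}$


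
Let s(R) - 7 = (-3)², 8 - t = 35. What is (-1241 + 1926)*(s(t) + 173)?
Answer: 129465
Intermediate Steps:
t = -27 (t = 8 - 1*35 = 8 - 35 = -27)
s(R) = 16 (s(R) = 7 + (-3)² = 7 + 9 = 16)
(-1241 + 1926)*(s(t) + 173) = (-1241 + 1926)*(16 + 173) = 685*189 = 129465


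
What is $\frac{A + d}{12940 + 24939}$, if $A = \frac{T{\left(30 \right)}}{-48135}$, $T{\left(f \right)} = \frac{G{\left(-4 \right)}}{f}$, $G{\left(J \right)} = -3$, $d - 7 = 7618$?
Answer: $\frac{3670293751}{18233056650} \approx 0.2013$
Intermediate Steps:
$d = 7625$ ($d = 7 + 7618 = 7625$)
$T{\left(f \right)} = - \frac{3}{f}$
$A = \frac{1}{481350}$ ($A = \frac{\left(-3\right) \frac{1}{30}}{-48135} = \left(-3\right) \frac{1}{30} \left(- \frac{1}{48135}\right) = \left(- \frac{1}{10}\right) \left(- \frac{1}{48135}\right) = \frac{1}{481350} \approx 2.0775 \cdot 10^{-6}$)
$\frac{A + d}{12940 + 24939} = \frac{\frac{1}{481350} + 7625}{12940 + 24939} = \frac{3670293751}{481350 \cdot 37879} = \frac{3670293751}{481350} \cdot \frac{1}{37879} = \frac{3670293751}{18233056650}$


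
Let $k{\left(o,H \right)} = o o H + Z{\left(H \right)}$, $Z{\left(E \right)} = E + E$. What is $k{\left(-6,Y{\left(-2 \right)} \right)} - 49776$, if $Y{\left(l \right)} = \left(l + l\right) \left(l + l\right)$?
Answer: $-49168$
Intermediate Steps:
$Y{\left(l \right)} = 4 l^{2}$ ($Y{\left(l \right)} = 2 l 2 l = 4 l^{2}$)
$Z{\left(E \right)} = 2 E$
$k{\left(o,H \right)} = 2 H + H o^{2}$ ($k{\left(o,H \right)} = o o H + 2 H = o^{2} H + 2 H = H o^{2} + 2 H = 2 H + H o^{2}$)
$k{\left(-6,Y{\left(-2 \right)} \right)} - 49776 = 4 \left(-2\right)^{2} \left(2 + \left(-6\right)^{2}\right) - 49776 = 4 \cdot 4 \left(2 + 36\right) - 49776 = 16 \cdot 38 - 49776 = 608 - 49776 = -49168$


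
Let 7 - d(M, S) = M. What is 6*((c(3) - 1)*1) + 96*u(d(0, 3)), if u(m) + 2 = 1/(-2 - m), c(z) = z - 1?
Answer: -590/3 ≈ -196.67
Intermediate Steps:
c(z) = -1 + z
d(M, S) = 7 - M
u(m) = -2 + 1/(-2 - m)
6*((c(3) - 1)*1) + 96*u(d(0, 3)) = 6*(((-1 + 3) - 1)*1) + 96*((-5 - 2*(7 - 1*0))/(2 + (7 - 1*0))) = 6*((2 - 1)*1) + 96*((-5 - 2*(7 + 0))/(2 + (7 + 0))) = 6*(1*1) + 96*((-5 - 2*7)/(2 + 7)) = 6*1 + 96*((-5 - 14)/9) = 6 + 96*((⅑)*(-19)) = 6 + 96*(-19/9) = 6 - 608/3 = -590/3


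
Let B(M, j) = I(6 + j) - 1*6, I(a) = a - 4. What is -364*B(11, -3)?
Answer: 2548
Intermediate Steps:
I(a) = -4 + a
B(M, j) = -4 + j (B(M, j) = (-4 + (6 + j)) - 1*6 = (2 + j) - 6 = -4 + j)
-364*B(11, -3) = -364*(-4 - 3) = -364*(-7) = 2548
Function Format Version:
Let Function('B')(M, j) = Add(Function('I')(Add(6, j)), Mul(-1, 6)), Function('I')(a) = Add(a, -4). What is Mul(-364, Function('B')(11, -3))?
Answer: 2548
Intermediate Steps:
Function('I')(a) = Add(-4, a)
Function('B')(M, j) = Add(-4, j) (Function('B')(M, j) = Add(Add(-4, Add(6, j)), Mul(-1, 6)) = Add(Add(2, j), -6) = Add(-4, j))
Mul(-364, Function('B')(11, -3)) = Mul(-364, Add(-4, -3)) = Mul(-364, -7) = 2548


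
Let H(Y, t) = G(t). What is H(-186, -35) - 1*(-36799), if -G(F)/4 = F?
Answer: 36939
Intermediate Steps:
G(F) = -4*F
H(Y, t) = -4*t
H(-186, -35) - 1*(-36799) = -4*(-35) - 1*(-36799) = 140 + 36799 = 36939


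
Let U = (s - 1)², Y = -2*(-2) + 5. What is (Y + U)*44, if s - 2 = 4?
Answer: 1496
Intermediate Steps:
s = 6 (s = 2 + 4 = 6)
Y = 9 (Y = 4 + 5 = 9)
U = 25 (U = (6 - 1)² = 5² = 25)
(Y + U)*44 = (9 + 25)*44 = 34*44 = 1496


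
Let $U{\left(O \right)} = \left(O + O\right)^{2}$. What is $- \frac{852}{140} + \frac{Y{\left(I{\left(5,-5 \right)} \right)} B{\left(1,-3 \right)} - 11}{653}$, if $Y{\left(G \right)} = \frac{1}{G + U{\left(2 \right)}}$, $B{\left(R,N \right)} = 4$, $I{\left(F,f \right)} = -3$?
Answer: $- \frac{1813022}{297115} \approx -6.1021$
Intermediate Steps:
$U{\left(O \right)} = 4 O^{2}$ ($U{\left(O \right)} = \left(2 O\right)^{2} = 4 O^{2}$)
$Y{\left(G \right)} = \frac{1}{16 + G}$ ($Y{\left(G \right)} = \frac{1}{G + 4 \cdot 2^{2}} = \frac{1}{G + 4 \cdot 4} = \frac{1}{G + 16} = \frac{1}{16 + G}$)
$- \frac{852}{140} + \frac{Y{\left(I{\left(5,-5 \right)} \right)} B{\left(1,-3 \right)} - 11}{653} = - \frac{852}{140} + \frac{\frac{1}{16 - 3} \cdot 4 - 11}{653} = \left(-852\right) \frac{1}{140} + \left(\frac{1}{13} \cdot 4 - 11\right) \frac{1}{653} = - \frac{213}{35} + \left(\frac{1}{13} \cdot 4 - 11\right) \frac{1}{653} = - \frac{213}{35} + \left(\frac{4}{13} - 11\right) \frac{1}{653} = - \frac{213}{35} - \frac{139}{8489} = - \frac{1813022}{297115}$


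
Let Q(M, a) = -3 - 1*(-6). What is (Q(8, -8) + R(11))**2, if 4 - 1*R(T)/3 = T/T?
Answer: 144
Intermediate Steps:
Q(M, a) = 3 (Q(M, a) = -3 + 6 = 3)
R(T) = 9 (R(T) = 12 - 3*T/T = 12 - 3*1 = 12 - 3 = 9)
(Q(8, -8) + R(11))**2 = (3 + 9)**2 = 12**2 = 144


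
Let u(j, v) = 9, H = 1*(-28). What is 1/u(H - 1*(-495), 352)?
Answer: ⅑ ≈ 0.11111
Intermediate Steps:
H = -28
1/u(H - 1*(-495), 352) = 1/9 = ⅑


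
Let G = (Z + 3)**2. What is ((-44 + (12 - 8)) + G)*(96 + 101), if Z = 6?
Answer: 8077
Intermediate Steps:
G = 81 (G = (6 + 3)**2 = 9**2 = 81)
((-44 + (12 - 8)) + G)*(96 + 101) = ((-44 + (12 - 8)) + 81)*(96 + 101) = ((-44 + 4) + 81)*197 = (-40 + 81)*197 = 41*197 = 8077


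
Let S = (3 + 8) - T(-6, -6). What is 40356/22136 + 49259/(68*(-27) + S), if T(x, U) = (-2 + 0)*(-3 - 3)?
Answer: -254065813/10165958 ≈ -24.992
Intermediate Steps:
T(x, U) = 12 (T(x, U) = -2*(-6) = 12)
S = -1 (S = (3 + 8) - 1*12 = 11 - 12 = -1)
40356/22136 + 49259/(68*(-27) + S) = 40356/22136 + 49259/(68*(-27) - 1) = 40356*(1/22136) + 49259/(-1836 - 1) = 10089/5534 + 49259/(-1837) = 10089/5534 + 49259*(-1/1837) = 10089/5534 - 49259/1837 = -254065813/10165958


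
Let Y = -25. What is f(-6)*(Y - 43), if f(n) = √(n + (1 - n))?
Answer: -68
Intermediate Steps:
f(n) = 1 (f(n) = √1 = 1)
f(-6)*(Y - 43) = 1*(-25 - 43) = 1*(-68) = -68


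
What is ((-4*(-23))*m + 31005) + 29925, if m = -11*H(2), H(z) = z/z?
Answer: 59918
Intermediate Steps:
H(z) = 1
m = -11 (m = -11*1 = -11)
((-4*(-23))*m + 31005) + 29925 = (-4*(-23)*(-11) + 31005) + 29925 = (92*(-11) + 31005) + 29925 = (-1012 + 31005) + 29925 = 29993 + 29925 = 59918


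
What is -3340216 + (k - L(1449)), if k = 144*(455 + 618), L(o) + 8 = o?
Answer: -3187145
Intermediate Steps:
L(o) = -8 + o
k = 154512 (k = 144*1073 = 154512)
-3340216 + (k - L(1449)) = -3340216 + (154512 - (-8 + 1449)) = -3340216 + (154512 - 1*1441) = -3340216 + (154512 - 1441) = -3340216 + 153071 = -3187145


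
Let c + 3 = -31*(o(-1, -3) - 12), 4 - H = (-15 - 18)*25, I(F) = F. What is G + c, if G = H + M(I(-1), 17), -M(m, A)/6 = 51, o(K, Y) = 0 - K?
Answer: 861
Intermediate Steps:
o(K, Y) = -K
M(m, A) = -306 (M(m, A) = -6*51 = -306)
H = 829 (H = 4 - (-15 - 18)*25 = 4 - (-33)*25 = 4 - 1*(-825) = 4 + 825 = 829)
c = 338 (c = -3 - 31*(-1*(-1) - 12) = -3 - 31*(1 - 12) = -3 - 31*(-11) = -3 + 341 = 338)
G = 523 (G = 829 - 306 = 523)
G + c = 523 + 338 = 861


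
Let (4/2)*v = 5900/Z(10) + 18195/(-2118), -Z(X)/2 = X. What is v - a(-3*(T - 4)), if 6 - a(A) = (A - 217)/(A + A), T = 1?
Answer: -2152111/12708 ≈ -169.35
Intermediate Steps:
Z(X) = -2*X
v = -214335/1412 (v = (5900/((-2*10)) + 18195/(-2118))/2 = (5900/(-20) + 18195*(-1/2118))/2 = (5900*(-1/20) - 6065/706)/2 = (-295 - 6065/706)/2 = (½)*(-214335/706) = -214335/1412 ≈ -151.80)
a(A) = 6 - (-217 + A)/(2*A) (a(A) = 6 - (A - 217)/(A + A) = 6 - (-217 + A)/(2*A))
v - a(-3*(T - 4)) = -214335/1412 - (217 + 11*(-3*(1 - 4)))/(2*((-3*(1 - 4)))) = -214335/1412 - (217 + 11*(-3*(-3)))/(2*((-3*(-3)))) = -214335/1412 - (217 + 11*9)/(2*9) = -214335/1412 - (217 + 99)/(2*9) = -214335/1412 - 316/(2*9) = -214335/1412 - 1*158/9 = -214335/1412 - 158/9 = -2152111/12708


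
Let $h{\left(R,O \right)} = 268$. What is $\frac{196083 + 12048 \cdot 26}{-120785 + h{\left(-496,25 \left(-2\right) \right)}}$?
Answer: $- \frac{509331}{120517} \approx -4.2262$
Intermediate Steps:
$\frac{196083 + 12048 \cdot 26}{-120785 + h{\left(-496,25 \left(-2\right) \right)}} = \frac{196083 + 12048 \cdot 26}{-120785 + 268} = \frac{196083 + 313248}{-120517} = 509331 \left(- \frac{1}{120517}\right) = - \frac{509331}{120517}$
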